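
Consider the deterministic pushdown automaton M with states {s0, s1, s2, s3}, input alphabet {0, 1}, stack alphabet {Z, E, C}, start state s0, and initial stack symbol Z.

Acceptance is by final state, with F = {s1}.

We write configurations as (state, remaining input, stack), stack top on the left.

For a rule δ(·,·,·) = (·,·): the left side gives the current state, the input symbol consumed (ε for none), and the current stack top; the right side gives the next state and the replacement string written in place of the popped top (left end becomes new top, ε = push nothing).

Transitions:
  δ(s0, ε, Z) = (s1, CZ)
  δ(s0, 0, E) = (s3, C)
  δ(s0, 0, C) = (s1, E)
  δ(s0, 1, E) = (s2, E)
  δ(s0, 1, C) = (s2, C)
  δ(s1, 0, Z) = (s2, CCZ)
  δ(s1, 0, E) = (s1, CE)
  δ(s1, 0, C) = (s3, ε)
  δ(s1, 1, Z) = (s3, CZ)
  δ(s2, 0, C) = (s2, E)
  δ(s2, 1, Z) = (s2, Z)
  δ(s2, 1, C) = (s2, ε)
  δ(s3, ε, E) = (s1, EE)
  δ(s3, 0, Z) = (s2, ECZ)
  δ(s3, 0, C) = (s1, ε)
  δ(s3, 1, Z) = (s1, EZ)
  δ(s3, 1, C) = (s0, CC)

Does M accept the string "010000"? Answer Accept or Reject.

Accept

(s0, 010000, Z)
  ε-move, top Z: go to s1, push CZ → (s1, 010000, CZ)
  read 0, top C: go to s3, push ε → (s3, 10000, Z)
  read 1, top Z: go to s1, push EZ → (s1, 0000, EZ)
  read 0, top E: go to s1, push CE → (s1, 000, CEZ)
  read 0, top C: go to s3, push ε → (s3, 00, EZ)
  ε-move, top E: go to s1, push EE → (s1, 00, EEZ)
  read 0, top E: go to s1, push CE → (s1, 0, CEEZ)
  read 0, top C: go to s3, push ε → (s3, ε, EEZ)
  ε-move, top E: go to s1, push EE → (s1, ε, EEEZ)
All input consumed; state s1 ∈ F.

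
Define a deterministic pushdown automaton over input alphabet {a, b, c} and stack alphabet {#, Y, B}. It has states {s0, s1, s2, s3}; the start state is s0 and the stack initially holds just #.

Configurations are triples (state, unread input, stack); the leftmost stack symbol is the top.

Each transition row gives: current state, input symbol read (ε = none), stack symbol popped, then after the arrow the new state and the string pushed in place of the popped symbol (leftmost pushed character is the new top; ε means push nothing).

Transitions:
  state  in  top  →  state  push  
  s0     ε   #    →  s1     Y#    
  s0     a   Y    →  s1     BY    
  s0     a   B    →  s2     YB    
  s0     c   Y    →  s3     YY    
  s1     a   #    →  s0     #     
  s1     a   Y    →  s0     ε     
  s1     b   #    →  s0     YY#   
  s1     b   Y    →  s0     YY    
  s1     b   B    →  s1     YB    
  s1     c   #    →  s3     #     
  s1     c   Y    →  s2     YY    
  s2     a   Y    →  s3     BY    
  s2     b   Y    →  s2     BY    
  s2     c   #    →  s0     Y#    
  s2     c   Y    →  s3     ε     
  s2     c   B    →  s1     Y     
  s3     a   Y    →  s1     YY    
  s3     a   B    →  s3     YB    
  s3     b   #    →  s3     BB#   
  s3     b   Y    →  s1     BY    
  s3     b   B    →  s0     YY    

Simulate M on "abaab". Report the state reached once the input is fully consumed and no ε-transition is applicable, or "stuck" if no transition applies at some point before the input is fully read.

stuck

(s0, abaab, #)
  ε-move, top #: go to s1, push Y# → (s1, abaab, Y#)
  read a, top Y: go to s0, push ε → (s0, baab, #)
  ε-move, top #: go to s1, push Y# → (s1, baab, Y#)
  read b, top Y: go to s0, push YY → (s0, aab, YY#)
  read a, top Y: go to s1, push BY → (s1, ab, BYY#)
No transition for (s1, a, top B); M blocks with input ab remaining.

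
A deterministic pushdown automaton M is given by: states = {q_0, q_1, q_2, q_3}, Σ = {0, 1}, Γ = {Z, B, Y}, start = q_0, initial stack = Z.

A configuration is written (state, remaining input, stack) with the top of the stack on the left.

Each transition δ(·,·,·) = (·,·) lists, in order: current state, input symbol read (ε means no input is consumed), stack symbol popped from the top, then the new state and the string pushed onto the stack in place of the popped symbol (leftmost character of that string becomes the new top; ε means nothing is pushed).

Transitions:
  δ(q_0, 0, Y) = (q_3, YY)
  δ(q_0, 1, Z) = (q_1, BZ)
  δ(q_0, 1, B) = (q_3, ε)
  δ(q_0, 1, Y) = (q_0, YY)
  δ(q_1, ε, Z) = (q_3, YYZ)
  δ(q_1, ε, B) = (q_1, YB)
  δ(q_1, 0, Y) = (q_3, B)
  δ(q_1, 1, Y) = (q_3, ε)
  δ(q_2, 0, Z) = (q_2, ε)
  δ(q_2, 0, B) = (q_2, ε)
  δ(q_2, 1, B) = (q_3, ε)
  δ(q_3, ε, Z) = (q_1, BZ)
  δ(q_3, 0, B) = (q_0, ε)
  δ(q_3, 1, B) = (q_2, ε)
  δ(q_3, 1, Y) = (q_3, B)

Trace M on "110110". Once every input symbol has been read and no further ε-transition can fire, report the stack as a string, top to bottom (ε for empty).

(q_0, 110110, Z)
  read 1, top Z: go to q_1, push BZ → (q_1, 10110, BZ)
  ε-move, top B: go to q_1, push YB → (q_1, 10110, YBZ)
  read 1, top Y: go to q_3, push ε → (q_3, 0110, BZ)
  read 0, top B: go to q_0, push ε → (q_0, 110, Z)
  read 1, top Z: go to q_1, push BZ → (q_1, 10, BZ)
  ε-move, top B: go to q_1, push YB → (q_1, 10, YBZ)
  read 1, top Y: go to q_3, push ε → (q_3, 0, BZ)
  read 0, top B: go to q_0, push ε → (q_0, ε, Z)
All input consumed in state q_0 with stack Z.

Z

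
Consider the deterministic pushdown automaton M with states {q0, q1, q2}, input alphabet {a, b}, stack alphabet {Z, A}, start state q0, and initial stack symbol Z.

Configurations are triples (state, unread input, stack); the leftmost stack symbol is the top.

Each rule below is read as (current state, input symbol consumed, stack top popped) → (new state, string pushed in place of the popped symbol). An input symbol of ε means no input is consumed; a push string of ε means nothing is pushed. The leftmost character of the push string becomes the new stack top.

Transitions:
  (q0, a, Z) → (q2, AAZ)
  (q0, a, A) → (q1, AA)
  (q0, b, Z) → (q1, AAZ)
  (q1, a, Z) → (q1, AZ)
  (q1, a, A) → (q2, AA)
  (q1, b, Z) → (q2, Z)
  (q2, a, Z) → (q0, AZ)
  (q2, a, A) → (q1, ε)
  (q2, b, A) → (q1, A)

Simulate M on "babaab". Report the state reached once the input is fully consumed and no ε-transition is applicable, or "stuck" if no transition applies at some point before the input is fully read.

(q0, babaab, Z) ⊢ (q1, abaab, AAZ) ⊢ (q2, baab, AAAZ) ⊢ (q1, aab, AAAZ) ⊢ (q2, ab, AAAAZ) ⊢ (q1, b, AAAZ)
No transition for (q1, b, top A); M blocks with input b remaining.

stuck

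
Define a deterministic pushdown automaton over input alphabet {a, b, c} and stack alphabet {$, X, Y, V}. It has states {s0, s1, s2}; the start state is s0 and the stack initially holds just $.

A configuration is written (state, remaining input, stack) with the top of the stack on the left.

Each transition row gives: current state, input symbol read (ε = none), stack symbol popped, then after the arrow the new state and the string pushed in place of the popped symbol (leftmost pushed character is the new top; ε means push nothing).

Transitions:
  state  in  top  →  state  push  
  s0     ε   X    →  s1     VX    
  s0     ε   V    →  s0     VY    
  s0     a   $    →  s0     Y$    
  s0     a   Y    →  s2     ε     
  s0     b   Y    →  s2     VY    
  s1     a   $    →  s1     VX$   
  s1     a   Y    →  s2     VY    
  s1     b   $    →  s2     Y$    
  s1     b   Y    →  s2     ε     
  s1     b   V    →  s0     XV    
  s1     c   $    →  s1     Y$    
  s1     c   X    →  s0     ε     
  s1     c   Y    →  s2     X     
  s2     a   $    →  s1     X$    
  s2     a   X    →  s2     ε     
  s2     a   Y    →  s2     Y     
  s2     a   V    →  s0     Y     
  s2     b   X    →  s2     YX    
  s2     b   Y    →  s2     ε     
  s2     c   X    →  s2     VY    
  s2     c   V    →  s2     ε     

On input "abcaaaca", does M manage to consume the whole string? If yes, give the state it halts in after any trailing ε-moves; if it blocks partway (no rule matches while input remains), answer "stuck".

(s0, abcaaaca, $)
  read a, top $: go to s0, push Y$ → (s0, bcaaaca, Y$)
  read b, top Y: go to s2, push VY → (s2, caaaca, VY$)
  read c, top V: go to s2, push ε → (s2, aaaca, Y$)
  read a, top Y: go to s2, push Y → (s2, aaca, Y$)
  read a, top Y: go to s2, push Y → (s2, aca, Y$)
  read a, top Y: go to s2, push Y → (s2, ca, Y$)
No transition for (s2, c, top Y); M blocks with input ca remaining.

stuck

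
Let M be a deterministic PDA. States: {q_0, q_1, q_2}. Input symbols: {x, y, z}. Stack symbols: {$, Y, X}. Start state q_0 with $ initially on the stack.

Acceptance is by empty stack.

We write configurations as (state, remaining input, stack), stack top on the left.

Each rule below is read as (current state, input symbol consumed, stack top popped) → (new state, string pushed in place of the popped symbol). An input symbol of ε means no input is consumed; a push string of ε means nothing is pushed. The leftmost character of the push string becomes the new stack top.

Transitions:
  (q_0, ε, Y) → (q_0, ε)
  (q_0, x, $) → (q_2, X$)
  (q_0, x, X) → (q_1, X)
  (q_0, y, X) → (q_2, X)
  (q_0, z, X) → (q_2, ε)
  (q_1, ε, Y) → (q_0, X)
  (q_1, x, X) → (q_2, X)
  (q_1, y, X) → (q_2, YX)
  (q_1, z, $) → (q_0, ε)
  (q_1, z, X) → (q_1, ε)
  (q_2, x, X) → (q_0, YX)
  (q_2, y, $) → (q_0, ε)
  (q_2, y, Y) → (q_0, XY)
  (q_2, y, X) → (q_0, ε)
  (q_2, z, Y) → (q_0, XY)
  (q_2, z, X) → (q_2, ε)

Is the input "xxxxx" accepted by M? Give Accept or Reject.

Reject

(q_0, xxxxx, $)
  read x, top $: go to q_2, push X$ → (q_2, xxxx, X$)
  read x, top X: go to q_0, push YX → (q_0, xxx, YX$)
  ε-move, top Y: go to q_0, push ε → (q_0, xxx, X$)
  read x, top X: go to q_1, push X → (q_1, xx, X$)
  read x, top X: go to q_2, push X → (q_2, x, X$)
  read x, top X: go to q_0, push YX → (q_0, ε, YX$)
  ε-move, top Y: go to q_0, push ε → (q_0, ε, X$)
All input consumed; stack is X$, not empty, and no further ε-move applies.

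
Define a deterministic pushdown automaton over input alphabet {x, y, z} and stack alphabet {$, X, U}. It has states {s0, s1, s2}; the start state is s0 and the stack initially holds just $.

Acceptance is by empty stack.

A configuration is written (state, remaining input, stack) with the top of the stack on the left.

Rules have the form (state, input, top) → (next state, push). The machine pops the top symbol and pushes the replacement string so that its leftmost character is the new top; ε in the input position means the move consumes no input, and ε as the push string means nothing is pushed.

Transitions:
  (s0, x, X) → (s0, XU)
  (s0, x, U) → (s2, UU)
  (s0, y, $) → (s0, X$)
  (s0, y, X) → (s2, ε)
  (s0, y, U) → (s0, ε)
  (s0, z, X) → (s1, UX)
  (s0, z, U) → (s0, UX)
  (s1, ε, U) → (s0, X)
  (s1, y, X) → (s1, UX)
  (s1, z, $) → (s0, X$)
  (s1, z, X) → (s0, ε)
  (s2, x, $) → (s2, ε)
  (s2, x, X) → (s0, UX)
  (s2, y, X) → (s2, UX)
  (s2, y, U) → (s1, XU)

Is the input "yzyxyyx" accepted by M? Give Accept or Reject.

(s0, yzyxyyx, $) ⊢ (s0, zyxyyx, X$) ⊢ (s1, yxyyx, UX$) ⊢ (s0, yxyyx, XX$) ⊢ (s2, xyyx, X$) ⊢ (s0, yyx, UX$) ⊢ (s0, yx, X$) ⊢ (s2, x, $) ⊢ (s2, ε, ε)
All input consumed and the stack is empty.

Accept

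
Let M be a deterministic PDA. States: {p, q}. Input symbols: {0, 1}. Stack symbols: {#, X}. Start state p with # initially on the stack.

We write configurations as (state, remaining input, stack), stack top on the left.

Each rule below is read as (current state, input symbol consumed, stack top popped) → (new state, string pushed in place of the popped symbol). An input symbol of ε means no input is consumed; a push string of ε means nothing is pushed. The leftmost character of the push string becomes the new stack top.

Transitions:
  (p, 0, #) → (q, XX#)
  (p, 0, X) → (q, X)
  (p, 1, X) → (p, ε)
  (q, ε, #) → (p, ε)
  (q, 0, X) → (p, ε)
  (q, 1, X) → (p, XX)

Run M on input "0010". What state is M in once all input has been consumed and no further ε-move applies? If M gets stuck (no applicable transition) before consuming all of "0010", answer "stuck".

(p, 0010, #) ⊢ (q, 010, XX#) ⊢ (p, 10, X#) ⊢ (p, 0, #) ⊢ (q, ε, XX#)
All input consumed; M is in state q.

q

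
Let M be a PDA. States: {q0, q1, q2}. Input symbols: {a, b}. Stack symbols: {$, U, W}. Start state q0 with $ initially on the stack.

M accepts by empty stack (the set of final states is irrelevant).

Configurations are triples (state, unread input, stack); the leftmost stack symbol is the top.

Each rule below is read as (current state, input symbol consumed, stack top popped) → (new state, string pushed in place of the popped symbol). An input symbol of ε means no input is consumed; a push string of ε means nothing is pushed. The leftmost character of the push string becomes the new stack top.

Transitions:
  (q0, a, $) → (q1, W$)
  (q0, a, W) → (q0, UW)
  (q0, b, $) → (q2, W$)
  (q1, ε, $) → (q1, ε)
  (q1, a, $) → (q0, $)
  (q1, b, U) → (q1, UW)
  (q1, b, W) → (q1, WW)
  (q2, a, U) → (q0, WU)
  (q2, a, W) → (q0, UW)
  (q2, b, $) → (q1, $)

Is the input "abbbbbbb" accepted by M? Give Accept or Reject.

Reject

No computation consumes all input and empties the stack.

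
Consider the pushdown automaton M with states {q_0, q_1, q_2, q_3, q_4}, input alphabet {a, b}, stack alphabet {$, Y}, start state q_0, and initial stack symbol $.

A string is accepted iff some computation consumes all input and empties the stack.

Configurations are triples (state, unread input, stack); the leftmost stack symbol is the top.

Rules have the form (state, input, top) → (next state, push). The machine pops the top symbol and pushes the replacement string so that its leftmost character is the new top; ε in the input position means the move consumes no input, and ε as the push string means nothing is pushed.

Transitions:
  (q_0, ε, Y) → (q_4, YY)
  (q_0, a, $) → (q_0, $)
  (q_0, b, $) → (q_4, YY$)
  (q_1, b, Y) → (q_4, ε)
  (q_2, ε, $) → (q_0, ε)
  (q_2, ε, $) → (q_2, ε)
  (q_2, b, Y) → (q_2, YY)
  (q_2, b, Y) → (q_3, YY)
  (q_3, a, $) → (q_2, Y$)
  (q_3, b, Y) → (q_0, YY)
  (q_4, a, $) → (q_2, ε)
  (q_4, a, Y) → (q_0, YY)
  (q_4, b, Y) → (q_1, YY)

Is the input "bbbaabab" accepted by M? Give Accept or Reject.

No computation consumes all input and empties the stack.

Reject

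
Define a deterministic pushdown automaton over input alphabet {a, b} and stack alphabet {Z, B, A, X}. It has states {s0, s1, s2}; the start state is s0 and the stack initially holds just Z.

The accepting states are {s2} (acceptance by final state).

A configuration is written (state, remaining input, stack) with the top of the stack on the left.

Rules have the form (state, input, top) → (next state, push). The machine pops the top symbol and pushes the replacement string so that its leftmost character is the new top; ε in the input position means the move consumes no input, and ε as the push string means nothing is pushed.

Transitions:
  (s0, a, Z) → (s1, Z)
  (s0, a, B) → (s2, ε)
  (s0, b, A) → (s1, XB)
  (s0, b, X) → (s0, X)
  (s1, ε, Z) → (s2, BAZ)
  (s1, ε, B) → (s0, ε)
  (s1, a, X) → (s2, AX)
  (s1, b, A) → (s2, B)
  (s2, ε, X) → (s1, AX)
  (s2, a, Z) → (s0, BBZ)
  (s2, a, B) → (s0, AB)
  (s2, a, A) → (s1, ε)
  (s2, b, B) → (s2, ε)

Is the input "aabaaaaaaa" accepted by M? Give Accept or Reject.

(s0, aabaaaaaaa, Z)
  read a, top Z: go to s1, push Z → (s1, abaaaaaaa, Z)
  ε-move, top Z: go to s2, push BAZ → (s2, abaaaaaaa, BAZ)
  read a, top B: go to s0, push AB → (s0, baaaaaaa, ABAZ)
  read b, top A: go to s1, push XB → (s1, aaaaaaa, XBBAZ)
  read a, top X: go to s2, push AX → (s2, aaaaaa, AXBBAZ)
  read a, top A: go to s1, push ε → (s1, aaaaa, XBBAZ)
  read a, top X: go to s2, push AX → (s2, aaaa, AXBBAZ)
  read a, top A: go to s1, push ε → (s1, aaa, XBBAZ)
  read a, top X: go to s2, push AX → (s2, aa, AXBBAZ)
  read a, top A: go to s1, push ε → (s1, a, XBBAZ)
  read a, top X: go to s2, push AX → (s2, ε, AXBBAZ)
All input consumed; state s2 ∈ F.

Accept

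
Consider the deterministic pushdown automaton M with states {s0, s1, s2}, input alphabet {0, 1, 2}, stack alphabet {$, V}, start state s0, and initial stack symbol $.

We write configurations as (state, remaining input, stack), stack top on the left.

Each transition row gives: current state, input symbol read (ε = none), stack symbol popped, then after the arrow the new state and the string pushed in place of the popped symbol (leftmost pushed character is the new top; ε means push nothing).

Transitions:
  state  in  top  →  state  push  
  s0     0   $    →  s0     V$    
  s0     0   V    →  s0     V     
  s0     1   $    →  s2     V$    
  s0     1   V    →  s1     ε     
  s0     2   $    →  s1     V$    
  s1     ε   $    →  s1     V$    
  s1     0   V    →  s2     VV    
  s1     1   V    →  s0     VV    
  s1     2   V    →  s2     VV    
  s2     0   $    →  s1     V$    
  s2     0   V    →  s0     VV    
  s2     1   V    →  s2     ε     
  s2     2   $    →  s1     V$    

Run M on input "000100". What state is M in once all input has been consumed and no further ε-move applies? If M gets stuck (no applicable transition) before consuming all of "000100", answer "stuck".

(s0, 000100, $)
  read 0, top $: go to s0, push V$ → (s0, 00100, V$)
  read 0, top V: go to s0, push V → (s0, 0100, V$)
  read 0, top V: go to s0, push V → (s0, 100, V$)
  read 1, top V: go to s1, push ε → (s1, 00, $)
  ε-move, top $: go to s1, push V$ → (s1, 00, V$)
  read 0, top V: go to s2, push VV → (s2, 0, VV$)
  read 0, top V: go to s0, push VV → (s0, ε, VVV$)
All input consumed; M is in state s0.

s0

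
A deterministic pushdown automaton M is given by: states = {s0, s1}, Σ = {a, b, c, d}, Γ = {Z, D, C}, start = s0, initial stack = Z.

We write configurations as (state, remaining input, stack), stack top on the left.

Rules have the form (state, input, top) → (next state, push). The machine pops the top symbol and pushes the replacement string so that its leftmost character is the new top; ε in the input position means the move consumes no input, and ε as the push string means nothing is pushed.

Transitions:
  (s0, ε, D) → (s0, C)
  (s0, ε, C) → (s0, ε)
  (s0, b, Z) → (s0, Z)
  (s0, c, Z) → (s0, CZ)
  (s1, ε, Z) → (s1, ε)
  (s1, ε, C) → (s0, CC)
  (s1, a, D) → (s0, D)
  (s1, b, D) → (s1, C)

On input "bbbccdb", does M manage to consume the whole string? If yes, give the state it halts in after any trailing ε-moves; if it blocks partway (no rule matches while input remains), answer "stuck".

(s0, bbbccdb, Z)
  read b, top Z: go to s0, push Z → (s0, bbccdb, Z)
  read b, top Z: go to s0, push Z → (s0, bccdb, Z)
  read b, top Z: go to s0, push Z → (s0, ccdb, Z)
  read c, top Z: go to s0, push CZ → (s0, cdb, CZ)
  ε-move, top C: go to s0, push ε → (s0, cdb, Z)
  read c, top Z: go to s0, push CZ → (s0, db, CZ)
  ε-move, top C: go to s0, push ε → (s0, db, Z)
No transition for (s0, d, top Z); M blocks with input db remaining.

stuck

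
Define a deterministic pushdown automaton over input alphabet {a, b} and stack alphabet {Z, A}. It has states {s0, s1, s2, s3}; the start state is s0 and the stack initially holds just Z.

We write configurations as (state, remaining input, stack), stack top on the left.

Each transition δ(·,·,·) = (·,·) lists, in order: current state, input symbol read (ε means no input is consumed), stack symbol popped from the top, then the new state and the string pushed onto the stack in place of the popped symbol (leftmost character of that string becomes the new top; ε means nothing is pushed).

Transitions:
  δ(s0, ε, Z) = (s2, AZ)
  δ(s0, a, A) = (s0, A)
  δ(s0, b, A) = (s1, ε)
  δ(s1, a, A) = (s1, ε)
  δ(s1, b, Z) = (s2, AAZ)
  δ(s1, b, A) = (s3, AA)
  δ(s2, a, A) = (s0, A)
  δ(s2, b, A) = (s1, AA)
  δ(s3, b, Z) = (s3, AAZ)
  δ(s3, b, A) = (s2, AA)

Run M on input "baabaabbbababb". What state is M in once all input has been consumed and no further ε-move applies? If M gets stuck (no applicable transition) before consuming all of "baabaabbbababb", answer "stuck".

(s0, baabaabbbababb, Z)
  ε-move, top Z: go to s2, push AZ → (s2, baabaabbbababb, AZ)
  read b, top A: go to s1, push AA → (s1, aabaabbbababb, AAZ)
  read a, top A: go to s1, push ε → (s1, abaabbbababb, AZ)
  read a, top A: go to s1, push ε → (s1, baabbbababb, Z)
  read b, top Z: go to s2, push AAZ → (s2, aabbbababb, AAZ)
  read a, top A: go to s0, push A → (s0, abbbababb, AAZ)
  read a, top A: go to s0, push A → (s0, bbbababb, AAZ)
  read b, top A: go to s1, push ε → (s1, bbababb, AZ)
  read b, top A: go to s3, push AA → (s3, bababb, AAZ)
  read b, top A: go to s2, push AA → (s2, ababb, AAAZ)
  read a, top A: go to s0, push A → (s0, babb, AAAZ)
  read b, top A: go to s1, push ε → (s1, abb, AAZ)
  read a, top A: go to s1, push ε → (s1, bb, AZ)
  read b, top A: go to s3, push AA → (s3, b, AAZ)
  read b, top A: go to s2, push AA → (s2, ε, AAAZ)
All input consumed; M is in state s2.

s2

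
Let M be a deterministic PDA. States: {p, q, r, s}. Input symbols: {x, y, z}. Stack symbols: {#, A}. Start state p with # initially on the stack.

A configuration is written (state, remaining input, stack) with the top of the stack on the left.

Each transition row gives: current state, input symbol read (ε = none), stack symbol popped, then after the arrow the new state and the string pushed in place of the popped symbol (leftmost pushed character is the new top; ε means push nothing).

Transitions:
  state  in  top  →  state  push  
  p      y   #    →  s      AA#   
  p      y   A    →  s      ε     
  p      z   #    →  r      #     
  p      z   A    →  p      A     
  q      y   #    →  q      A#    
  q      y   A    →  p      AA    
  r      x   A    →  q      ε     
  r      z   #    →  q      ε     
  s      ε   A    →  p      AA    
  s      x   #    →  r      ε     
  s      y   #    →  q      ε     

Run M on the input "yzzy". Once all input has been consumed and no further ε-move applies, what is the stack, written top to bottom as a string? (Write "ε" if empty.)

(p, yzzy, #) ⊢ (s, zzy, AA#) ⊢ (p, zzy, AAA#) ⊢ (p, zy, AAA#) ⊢ (p, y, AAA#) ⊢ (s, ε, AA#) ⊢ (p, ε, AAA#)
All input consumed in state p with stack AAA#.

AAA#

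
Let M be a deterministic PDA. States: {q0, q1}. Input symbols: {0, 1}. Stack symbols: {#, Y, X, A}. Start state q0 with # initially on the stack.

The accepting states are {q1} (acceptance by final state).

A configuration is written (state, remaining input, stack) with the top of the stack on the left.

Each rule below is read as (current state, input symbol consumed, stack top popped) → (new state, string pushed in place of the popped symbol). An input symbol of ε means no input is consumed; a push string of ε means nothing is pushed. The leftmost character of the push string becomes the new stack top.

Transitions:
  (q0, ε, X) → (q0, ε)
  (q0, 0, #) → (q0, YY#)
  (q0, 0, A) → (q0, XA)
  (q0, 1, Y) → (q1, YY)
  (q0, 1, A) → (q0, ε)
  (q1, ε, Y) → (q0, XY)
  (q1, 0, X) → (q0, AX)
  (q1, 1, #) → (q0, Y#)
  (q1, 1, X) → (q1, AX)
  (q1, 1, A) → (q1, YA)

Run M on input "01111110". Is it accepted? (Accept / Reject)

(q0, 01111110, #)
  read 0, top #: go to q0, push YY# → (q0, 1111110, YY#)
  read 1, top Y: go to q1, push YY → (q1, 111110, YYY#)
  ε-move, top Y: go to q0, push XY → (q0, 111110, XYYY#)
  ε-move, top X: go to q0, push ε → (q0, 111110, YYY#)
  read 1, top Y: go to q1, push YY → (q1, 11110, YYYY#)
  ε-move, top Y: go to q0, push XY → (q0, 11110, XYYYY#)
  ε-move, top X: go to q0, push ε → (q0, 11110, YYYY#)
  read 1, top Y: go to q1, push YY → (q1, 1110, YYYYY#)
  ε-move, top Y: go to q0, push XY → (q0, 1110, XYYYYY#)
  ε-move, top X: go to q0, push ε → (q0, 1110, YYYYY#)
  read 1, top Y: go to q1, push YY → (q1, 110, YYYYYY#)
  ε-move, top Y: go to q0, push XY → (q0, 110, XYYYYYY#)
  ε-move, top X: go to q0, push ε → (q0, 110, YYYYYY#)
  read 1, top Y: go to q1, push YY → (q1, 10, YYYYYYY#)
  ε-move, top Y: go to q0, push XY → (q0, 10, XYYYYYYY#)
  ε-move, top X: go to q0, push ε → (q0, 10, YYYYYYY#)
  read 1, top Y: go to q1, push YY → (q1, 0, YYYYYYYY#)
  ε-move, top Y: go to q0, push XY → (q0, 0, XYYYYYYYY#)
  ε-move, top X: go to q0, push ε → (q0, 0, YYYYYYYY#)
No transition applies at (q0, 0, YYYYYYYY#); input not fully consumed.

Reject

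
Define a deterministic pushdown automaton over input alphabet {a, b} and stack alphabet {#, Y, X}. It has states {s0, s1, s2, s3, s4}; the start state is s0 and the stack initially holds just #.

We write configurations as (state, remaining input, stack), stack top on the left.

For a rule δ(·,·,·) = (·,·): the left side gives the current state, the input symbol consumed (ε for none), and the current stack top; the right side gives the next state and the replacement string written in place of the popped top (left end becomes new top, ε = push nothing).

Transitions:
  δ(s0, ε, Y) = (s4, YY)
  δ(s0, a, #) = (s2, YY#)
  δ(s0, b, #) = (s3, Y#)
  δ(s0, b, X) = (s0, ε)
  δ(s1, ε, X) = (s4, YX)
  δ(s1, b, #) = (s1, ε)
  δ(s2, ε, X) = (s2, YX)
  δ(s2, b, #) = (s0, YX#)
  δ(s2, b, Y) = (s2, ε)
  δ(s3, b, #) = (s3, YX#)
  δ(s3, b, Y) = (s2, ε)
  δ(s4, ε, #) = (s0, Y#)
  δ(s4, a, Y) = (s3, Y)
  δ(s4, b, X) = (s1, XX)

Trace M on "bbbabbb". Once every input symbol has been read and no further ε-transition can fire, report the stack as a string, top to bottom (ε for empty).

YX#

(s0, bbbabbb, #)
  read b, top #: go to s3, push Y# → (s3, bbabbb, Y#)
  read b, top Y: go to s2, push ε → (s2, babbb, #)
  read b, top #: go to s0, push YX# → (s0, abbb, YX#)
  ε-move, top Y: go to s4, push YY → (s4, abbb, YYX#)
  read a, top Y: go to s3, push Y → (s3, bbb, YYX#)
  read b, top Y: go to s2, push ε → (s2, bb, YX#)
  read b, top Y: go to s2, push ε → (s2, b, X#)
  ε-move, top X: go to s2, push YX → (s2, b, YX#)
  read b, top Y: go to s2, push ε → (s2, ε, X#)
  ε-move, top X: go to s2, push YX → (s2, ε, YX#)
All input consumed in state s2 with stack YX#.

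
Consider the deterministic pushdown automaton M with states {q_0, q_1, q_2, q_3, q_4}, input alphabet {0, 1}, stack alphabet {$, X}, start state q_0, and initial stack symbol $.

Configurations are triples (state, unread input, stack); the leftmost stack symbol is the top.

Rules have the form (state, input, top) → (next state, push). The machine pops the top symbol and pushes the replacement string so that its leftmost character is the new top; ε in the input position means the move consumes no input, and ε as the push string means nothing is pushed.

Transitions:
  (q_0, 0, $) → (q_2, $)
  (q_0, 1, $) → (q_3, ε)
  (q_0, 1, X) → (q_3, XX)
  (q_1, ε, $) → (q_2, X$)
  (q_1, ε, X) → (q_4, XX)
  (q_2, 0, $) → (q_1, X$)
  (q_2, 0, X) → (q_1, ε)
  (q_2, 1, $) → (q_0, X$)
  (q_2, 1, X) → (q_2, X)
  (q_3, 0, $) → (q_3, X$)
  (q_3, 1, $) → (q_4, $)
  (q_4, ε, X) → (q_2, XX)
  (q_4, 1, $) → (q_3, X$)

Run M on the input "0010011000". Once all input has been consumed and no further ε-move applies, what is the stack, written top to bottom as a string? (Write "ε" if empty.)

(q_0, 0010011000, $)
  read 0, top $: go to q_2, push $ → (q_2, 010011000, $)
  read 0, top $: go to q_1, push X$ → (q_1, 10011000, X$)
  ε-move, top X: go to q_4, push XX → (q_4, 10011000, XX$)
  ε-move, top X: go to q_2, push XX → (q_2, 10011000, XXX$)
  read 1, top X: go to q_2, push X → (q_2, 0011000, XXX$)
  read 0, top X: go to q_1, push ε → (q_1, 011000, XX$)
  ε-move, top X: go to q_4, push XX → (q_4, 011000, XXX$)
  ε-move, top X: go to q_2, push XX → (q_2, 011000, XXXX$)
  read 0, top X: go to q_1, push ε → (q_1, 11000, XXX$)
  ε-move, top X: go to q_4, push XX → (q_4, 11000, XXXX$)
  ε-move, top X: go to q_2, push XX → (q_2, 11000, XXXXX$)
  read 1, top X: go to q_2, push X → (q_2, 1000, XXXXX$)
  read 1, top X: go to q_2, push X → (q_2, 000, XXXXX$)
  read 0, top X: go to q_1, push ε → (q_1, 00, XXXX$)
  ε-move, top X: go to q_4, push XX → (q_4, 00, XXXXX$)
  ε-move, top X: go to q_2, push XX → (q_2, 00, XXXXXX$)
  read 0, top X: go to q_1, push ε → (q_1, 0, XXXXX$)
  ε-move, top X: go to q_4, push XX → (q_4, 0, XXXXXX$)
  ε-move, top X: go to q_2, push XX → (q_2, 0, XXXXXXX$)
  read 0, top X: go to q_1, push ε → (q_1, ε, XXXXXX$)
  ε-move, top X: go to q_4, push XX → (q_4, ε, XXXXXXX$)
  ε-move, top X: go to q_2, push XX → (q_2, ε, XXXXXXXX$)
All input consumed in state q_2 with stack XXXXXXXX$.

XXXXXXXX$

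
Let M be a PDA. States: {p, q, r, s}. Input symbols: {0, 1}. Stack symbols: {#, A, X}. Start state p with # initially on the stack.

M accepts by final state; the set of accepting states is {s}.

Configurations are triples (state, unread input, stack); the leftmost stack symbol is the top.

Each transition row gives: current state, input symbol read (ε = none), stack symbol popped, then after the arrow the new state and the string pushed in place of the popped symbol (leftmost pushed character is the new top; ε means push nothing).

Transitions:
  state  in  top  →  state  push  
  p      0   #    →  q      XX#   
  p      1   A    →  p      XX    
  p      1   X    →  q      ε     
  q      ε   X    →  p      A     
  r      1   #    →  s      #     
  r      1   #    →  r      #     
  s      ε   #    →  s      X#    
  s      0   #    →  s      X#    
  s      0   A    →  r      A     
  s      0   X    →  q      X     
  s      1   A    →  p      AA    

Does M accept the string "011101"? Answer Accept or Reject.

Reject

No computation consumes all input and reaches a final state.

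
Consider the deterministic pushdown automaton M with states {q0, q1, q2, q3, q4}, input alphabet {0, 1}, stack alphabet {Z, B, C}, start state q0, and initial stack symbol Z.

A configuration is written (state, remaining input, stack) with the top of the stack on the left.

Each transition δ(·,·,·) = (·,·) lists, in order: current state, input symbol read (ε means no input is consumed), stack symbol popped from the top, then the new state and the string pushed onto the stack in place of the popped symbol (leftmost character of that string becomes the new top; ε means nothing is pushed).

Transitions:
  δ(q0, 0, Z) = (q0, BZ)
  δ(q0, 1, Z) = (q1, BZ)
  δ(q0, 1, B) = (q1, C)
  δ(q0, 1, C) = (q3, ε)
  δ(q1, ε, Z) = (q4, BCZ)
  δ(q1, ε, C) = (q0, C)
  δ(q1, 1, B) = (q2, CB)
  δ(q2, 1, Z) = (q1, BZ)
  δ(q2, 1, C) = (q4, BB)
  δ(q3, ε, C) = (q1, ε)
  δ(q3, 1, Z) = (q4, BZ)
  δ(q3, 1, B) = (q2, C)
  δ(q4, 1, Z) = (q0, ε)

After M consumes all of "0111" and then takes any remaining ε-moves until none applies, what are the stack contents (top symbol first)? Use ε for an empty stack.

(q0, 0111, Z)
  read 0, top Z: go to q0, push BZ → (q0, 111, BZ)
  read 1, top B: go to q1, push C → (q1, 11, CZ)
  ε-move, top C: go to q0, push C → (q0, 11, CZ)
  read 1, top C: go to q3, push ε → (q3, 1, Z)
  read 1, top Z: go to q4, push BZ → (q4, ε, BZ)
All input consumed in state q4 with stack BZ.

BZ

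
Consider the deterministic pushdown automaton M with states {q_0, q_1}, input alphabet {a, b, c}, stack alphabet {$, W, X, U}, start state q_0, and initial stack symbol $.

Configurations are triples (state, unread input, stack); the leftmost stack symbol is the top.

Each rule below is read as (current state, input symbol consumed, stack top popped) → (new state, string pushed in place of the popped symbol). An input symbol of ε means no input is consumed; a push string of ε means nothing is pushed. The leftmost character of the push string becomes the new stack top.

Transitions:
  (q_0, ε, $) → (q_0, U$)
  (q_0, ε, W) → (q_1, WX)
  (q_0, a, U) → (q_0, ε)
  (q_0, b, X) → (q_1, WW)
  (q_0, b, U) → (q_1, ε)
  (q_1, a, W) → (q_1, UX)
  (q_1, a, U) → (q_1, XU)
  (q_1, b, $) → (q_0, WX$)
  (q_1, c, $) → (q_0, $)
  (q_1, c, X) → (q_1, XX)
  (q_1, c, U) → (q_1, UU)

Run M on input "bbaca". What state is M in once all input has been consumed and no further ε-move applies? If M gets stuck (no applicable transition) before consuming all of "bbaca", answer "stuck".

(q_0, bbaca, $) ⊢ (q_0, bbaca, U$) ⊢ (q_1, baca, $) ⊢ (q_0, aca, WX$) ⊢ (q_1, aca, WXX$) ⊢ (q_1, ca, UXXX$) ⊢ (q_1, a, UUXXX$) ⊢ (q_1, ε, XUUXXX$)
All input consumed; M is in state q_1.

q_1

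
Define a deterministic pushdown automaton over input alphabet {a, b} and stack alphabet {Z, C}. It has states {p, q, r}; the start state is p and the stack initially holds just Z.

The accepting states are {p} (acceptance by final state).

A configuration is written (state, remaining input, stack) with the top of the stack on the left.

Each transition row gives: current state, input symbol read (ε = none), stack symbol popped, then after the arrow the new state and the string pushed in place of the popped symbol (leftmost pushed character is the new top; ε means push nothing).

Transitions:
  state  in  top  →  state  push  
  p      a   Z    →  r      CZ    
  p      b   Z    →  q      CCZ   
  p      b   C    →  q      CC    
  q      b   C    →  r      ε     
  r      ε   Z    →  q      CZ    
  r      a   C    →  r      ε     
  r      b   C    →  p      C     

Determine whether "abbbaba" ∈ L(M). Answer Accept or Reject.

Reject

(p, abbbaba, Z)
  read a, top Z: go to r, push CZ → (r, bbbaba, CZ)
  read b, top C: go to p, push C → (p, bbaba, CZ)
  read b, top C: go to q, push CC → (q, baba, CCZ)
  read b, top C: go to r, push ε → (r, aba, CZ)
  read a, top C: go to r, push ε → (r, ba, Z)
  ε-move, top Z: go to q, push CZ → (q, ba, CZ)
  read b, top C: go to r, push ε → (r, a, Z)
  ε-move, top Z: go to q, push CZ → (q, a, CZ)
No transition applies at (q, a, CZ); input not fully consumed.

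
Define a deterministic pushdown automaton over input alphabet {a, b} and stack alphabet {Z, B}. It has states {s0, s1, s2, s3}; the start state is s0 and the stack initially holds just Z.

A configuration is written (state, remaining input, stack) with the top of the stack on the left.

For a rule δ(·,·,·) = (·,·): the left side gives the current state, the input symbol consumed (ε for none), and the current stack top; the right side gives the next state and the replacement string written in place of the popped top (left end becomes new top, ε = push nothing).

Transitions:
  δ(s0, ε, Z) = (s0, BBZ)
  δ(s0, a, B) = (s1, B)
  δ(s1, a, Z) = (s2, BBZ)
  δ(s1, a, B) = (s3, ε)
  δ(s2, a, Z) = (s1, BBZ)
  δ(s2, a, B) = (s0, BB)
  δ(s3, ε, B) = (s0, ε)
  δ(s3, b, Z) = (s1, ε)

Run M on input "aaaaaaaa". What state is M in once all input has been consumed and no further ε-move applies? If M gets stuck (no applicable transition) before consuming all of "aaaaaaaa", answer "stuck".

(s0, aaaaaaaa, Z)
  ε-move, top Z: go to s0, push BBZ → (s0, aaaaaaaa, BBZ)
  read a, top B: go to s1, push B → (s1, aaaaaaa, BBZ)
  read a, top B: go to s3, push ε → (s3, aaaaaa, BZ)
  ε-move, top B: go to s0, push ε → (s0, aaaaaa, Z)
  ε-move, top Z: go to s0, push BBZ → (s0, aaaaaa, BBZ)
  read a, top B: go to s1, push B → (s1, aaaaa, BBZ)
  read a, top B: go to s3, push ε → (s3, aaaa, BZ)
  ε-move, top B: go to s0, push ε → (s0, aaaa, Z)
  ε-move, top Z: go to s0, push BBZ → (s0, aaaa, BBZ)
  read a, top B: go to s1, push B → (s1, aaa, BBZ)
  read a, top B: go to s3, push ε → (s3, aa, BZ)
  ε-move, top B: go to s0, push ε → (s0, aa, Z)
  ε-move, top Z: go to s0, push BBZ → (s0, aa, BBZ)
  read a, top B: go to s1, push B → (s1, a, BBZ)
  read a, top B: go to s3, push ε → (s3, ε, BZ)
  ε-move, top B: go to s0, push ε → (s0, ε, Z)
  ε-move, top Z: go to s0, push BBZ → (s0, ε, BBZ)
All input consumed; M is in state s0.

s0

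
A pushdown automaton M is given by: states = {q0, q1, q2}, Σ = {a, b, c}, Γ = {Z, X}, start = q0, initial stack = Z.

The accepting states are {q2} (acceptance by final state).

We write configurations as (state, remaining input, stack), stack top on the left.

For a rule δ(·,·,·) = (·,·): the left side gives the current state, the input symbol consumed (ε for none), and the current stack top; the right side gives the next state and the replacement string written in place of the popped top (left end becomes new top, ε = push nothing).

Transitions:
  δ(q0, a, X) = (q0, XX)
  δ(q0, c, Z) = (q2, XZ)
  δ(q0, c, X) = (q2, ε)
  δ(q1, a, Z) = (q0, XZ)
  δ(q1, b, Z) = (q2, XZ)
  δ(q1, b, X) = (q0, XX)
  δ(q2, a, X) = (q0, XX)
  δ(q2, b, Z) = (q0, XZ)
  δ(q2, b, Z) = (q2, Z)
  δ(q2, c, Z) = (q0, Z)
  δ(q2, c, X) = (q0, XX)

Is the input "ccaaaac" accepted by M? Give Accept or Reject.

One accepting computation: (q0, ccaaaac, Z) ⊢ (q2, caaaac, XZ) ⊢ (q0, aaaac, XXZ) ⊢ (q0, aaac, XXXZ) ⊢ (q0, aac, XXXXZ) ⊢ (q0, ac, XXXXXZ) ⊢ (q0, c, XXXXXXZ) ⊢ (q2, ε, XXXXXZ)
All input consumed and state q2 ∈ F.

Accept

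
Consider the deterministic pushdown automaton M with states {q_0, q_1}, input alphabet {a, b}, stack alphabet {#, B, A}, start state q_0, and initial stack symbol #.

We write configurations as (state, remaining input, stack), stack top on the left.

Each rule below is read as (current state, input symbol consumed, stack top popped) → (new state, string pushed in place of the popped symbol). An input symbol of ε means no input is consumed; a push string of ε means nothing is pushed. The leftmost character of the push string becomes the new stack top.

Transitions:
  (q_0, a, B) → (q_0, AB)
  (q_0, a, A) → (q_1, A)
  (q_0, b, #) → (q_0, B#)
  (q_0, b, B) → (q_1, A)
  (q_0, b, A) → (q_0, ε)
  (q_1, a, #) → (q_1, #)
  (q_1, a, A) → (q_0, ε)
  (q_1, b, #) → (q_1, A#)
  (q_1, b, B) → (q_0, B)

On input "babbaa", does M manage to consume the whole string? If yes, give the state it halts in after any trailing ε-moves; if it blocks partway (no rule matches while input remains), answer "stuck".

stuck

(q_0, babbaa, #)
  read b, top #: go to q_0, push B# → (q_0, abbaa, B#)
  read a, top B: go to q_0, push AB → (q_0, bbaa, AB#)
  read b, top A: go to q_0, push ε → (q_0, baa, B#)
  read b, top B: go to q_1, push A → (q_1, aa, A#)
  read a, top A: go to q_0, push ε → (q_0, a, #)
No transition for (q_0, a, top #); M blocks with input a remaining.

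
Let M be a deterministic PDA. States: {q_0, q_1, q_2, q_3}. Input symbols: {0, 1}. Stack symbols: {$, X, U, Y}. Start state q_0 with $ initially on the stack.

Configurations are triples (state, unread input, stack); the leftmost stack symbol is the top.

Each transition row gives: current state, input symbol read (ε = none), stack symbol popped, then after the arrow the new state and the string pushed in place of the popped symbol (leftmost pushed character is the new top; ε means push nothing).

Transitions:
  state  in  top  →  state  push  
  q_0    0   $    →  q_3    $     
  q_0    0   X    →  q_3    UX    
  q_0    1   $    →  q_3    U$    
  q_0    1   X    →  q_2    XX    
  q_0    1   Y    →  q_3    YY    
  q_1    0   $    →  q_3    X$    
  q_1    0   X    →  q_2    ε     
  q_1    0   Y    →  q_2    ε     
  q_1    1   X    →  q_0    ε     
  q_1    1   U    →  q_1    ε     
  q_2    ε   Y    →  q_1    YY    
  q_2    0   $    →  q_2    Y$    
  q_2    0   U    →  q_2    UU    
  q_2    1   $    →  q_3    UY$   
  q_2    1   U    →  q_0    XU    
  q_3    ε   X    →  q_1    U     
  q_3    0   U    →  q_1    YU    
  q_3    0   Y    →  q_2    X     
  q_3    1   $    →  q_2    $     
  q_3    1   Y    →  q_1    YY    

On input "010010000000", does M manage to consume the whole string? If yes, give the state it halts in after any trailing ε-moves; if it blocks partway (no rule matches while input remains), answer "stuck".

stuck

(q_0, 010010000000, $)
  read 0, top $: go to q_3, push $ → (q_3, 10010000000, $)
  read 1, top $: go to q_2, push $ → (q_2, 0010000000, $)
  read 0, top $: go to q_2, push Y$ → (q_2, 010000000, Y$)
  ε-move, top Y: go to q_1, push YY → (q_1, 010000000, YY$)
  read 0, top Y: go to q_2, push ε → (q_2, 10000000, Y$)
  ε-move, top Y: go to q_1, push YY → (q_1, 10000000, YY$)
No transition for (q_1, 1, top Y); M blocks with input 10000000 remaining.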